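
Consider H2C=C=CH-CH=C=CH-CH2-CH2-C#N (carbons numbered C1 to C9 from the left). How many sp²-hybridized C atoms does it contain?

4

C1: sp2 ✓
C2: sp
C3: sp2 ✓
C4: sp2 ✓
C5: sp
C6: sp2 ✓
C7: sp3
C8: sp3
C9: sp
C1, C3, C4, C6 → 4 sp2 carbons.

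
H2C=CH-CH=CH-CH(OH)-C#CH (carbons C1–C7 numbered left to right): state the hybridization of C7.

sp

C7 — 2 σ bonds, plus two π bonds. Steric number 2, so sp.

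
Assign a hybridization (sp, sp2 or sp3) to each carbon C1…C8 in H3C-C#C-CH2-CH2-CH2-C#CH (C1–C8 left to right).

C1 sp3, C2 sp, C3 sp, C4 sp3, C5 sp3, C6 sp3, C7 sp, C8 sp

C1 carries 4 σ bonds, giving a steric number of 4, so it is sp3.
C2: 2 σ bonds, plus two π bonds — 2 electron domains, sp.
C3 (2 σ bonds, plus two π bonds) has steric number 2: sp.
C4: 4 σ bonds — 4 electron domains, sp3.
C5 is sp3: 4 σ bonds, 4 electron-density regions.
C6 — 4 σ bonds. Steric number 4, so sp3.
C7 carries 2 σ bonds, plus two π bonds, giving a steric number of 2, so it is sp.
C8 is sp: 2 σ bonds, plus two π bonds, 2 electron-density regions.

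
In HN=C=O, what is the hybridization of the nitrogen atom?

The nitrogen atom — 2 σ bonds and 1 lone pair, plus one π bond. Steric number 3, so sp2.

sp²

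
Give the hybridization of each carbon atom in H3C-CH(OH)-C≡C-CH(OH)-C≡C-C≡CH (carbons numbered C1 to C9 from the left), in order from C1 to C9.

C1 sp3, C2 sp3, C3 sp, C4 sp, C5 sp3, C6 sp, C7 sp, C8 sp, C9 sp

C1 (4 σ bonds) has steric number 4: sp3.
C2: 4 σ bonds — 4 electron domains, sp3.
C3 is sp: 2 σ bonds, plus two π bonds, 2 electron-density regions.
C4: 2 σ bonds, plus two π bonds; 2 regions of electron density → sp.
C5 has 4 σ bonds: steric number 4 → sp3.
C6: 2 σ bonds, plus two π bonds; 2 regions of electron density → sp.
C7 — 2 σ bonds, plus two π bonds. Steric number 2, so sp.
C8: 2 σ bonds, plus two π bonds; 2 regions of electron density → sp.
C9 (2 σ bonds, plus two π bonds) has steric number 2: sp.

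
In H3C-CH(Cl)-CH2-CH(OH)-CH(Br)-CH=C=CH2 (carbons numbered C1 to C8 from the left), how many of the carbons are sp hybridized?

C1: sp3
C2: sp3
C3: sp3
C4: sp3
C5: sp3
C6: sp2
C7: sp ✓
C8: sp2
C7 → 1 sp carbon.

1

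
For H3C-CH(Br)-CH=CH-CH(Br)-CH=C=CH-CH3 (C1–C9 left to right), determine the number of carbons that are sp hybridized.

C1: sp3
C2: sp3
C3: sp2
C4: sp2
C5: sp3
C6: sp2
C7: sp ✓
C8: sp2
C9: sp3
C7 → 1 sp carbon.

1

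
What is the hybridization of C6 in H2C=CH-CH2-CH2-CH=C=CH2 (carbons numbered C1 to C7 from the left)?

C6 has 2 σ bonds, plus two π bonds: steric number 2 → sp.

sp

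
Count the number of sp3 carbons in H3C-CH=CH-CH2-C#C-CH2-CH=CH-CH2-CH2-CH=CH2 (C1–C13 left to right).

C1: sp3 ✓
C2: sp2
C3: sp2
C4: sp3 ✓
C5: sp
C6: sp
C7: sp3 ✓
C8: sp2
C9: sp2
C10: sp3 ✓
C11: sp3 ✓
C12: sp2
C13: sp2
C1, C4, C7, C10, C11 → 5 sp3 carbons.

5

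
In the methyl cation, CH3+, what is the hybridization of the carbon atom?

Three σ bonds to H, empty p orbital → sp2, trigonal planar.

sp2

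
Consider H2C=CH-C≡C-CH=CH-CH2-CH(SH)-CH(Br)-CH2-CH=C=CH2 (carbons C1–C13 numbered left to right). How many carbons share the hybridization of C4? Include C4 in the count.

3

C4 is sp (two π bonds).
C1: sp2
C2: sp2
C3: sp ✓
C4: sp ✓
C5: sp2
C6: sp2
C7: sp3
C8: sp3
C9: sp3
C10: sp3
C11: sp2
C12: sp ✓
C13: sp2
3 carbons are sp.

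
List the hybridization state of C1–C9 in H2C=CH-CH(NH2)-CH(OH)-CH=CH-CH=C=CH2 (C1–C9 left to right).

C1 sp2, C2 sp2, C3 sp3, C4 sp3, C5 sp2, C6 sp2, C7 sp2, C8 sp, C9 sp2

C1 is sp2: 3 σ bonds, plus one π bond, 3 electron-density regions.
C2 (3 σ bonds, plus one π bond) has steric number 3: sp2.
C3 has 4 σ bonds: steric number 4 → sp3.
C4 (4 σ bonds) has steric number 4: sp3.
C5 carries 3 σ bonds, plus one π bond, giving a steric number of 3, so it is sp2.
C6: 3 σ bonds, plus one π bond; 3 regions of electron density → sp2.
C7 carries 3 σ bonds, plus one π bond, giving a steric number of 3, so it is sp2.
C8 (2 σ bonds, plus two π bonds) has steric number 2: sp.
C9 (3 σ bonds, plus one π bond) has steric number 3: sp2.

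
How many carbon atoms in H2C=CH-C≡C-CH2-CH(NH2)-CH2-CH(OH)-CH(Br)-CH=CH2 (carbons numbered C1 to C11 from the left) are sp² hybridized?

4

C1: sp2 ✓
C2: sp2 ✓
C3: sp
C4: sp
C5: sp3
C6: sp3
C7: sp3
C8: sp3
C9: sp3
C10: sp2 ✓
C11: sp2 ✓
C1, C2, C10, C11 → 4 sp2 carbons.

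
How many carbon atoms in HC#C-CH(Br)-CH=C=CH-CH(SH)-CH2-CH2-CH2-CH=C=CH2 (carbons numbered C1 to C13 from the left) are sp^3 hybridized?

C1: sp
C2: sp
C3: sp3 ✓
C4: sp2
C5: sp
C6: sp2
C7: sp3 ✓
C8: sp3 ✓
C9: sp3 ✓
C10: sp3 ✓
C11: sp2
C12: sp
C13: sp2
C3, C7, C8, C9, C10 → 5 sp3 carbons.

5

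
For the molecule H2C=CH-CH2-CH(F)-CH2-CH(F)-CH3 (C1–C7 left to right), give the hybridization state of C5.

sp^3

C5: 4 σ bonds — 4 electron domains, sp3.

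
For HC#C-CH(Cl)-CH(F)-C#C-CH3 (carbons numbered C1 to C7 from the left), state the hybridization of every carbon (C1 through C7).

C1 sp, C2 sp, C3 sp3, C4 sp3, C5 sp, C6 sp, C7 sp3

C1 — 2 σ bonds, plus two π bonds. Steric number 2, so sp.
C2: 2 σ bonds, plus two π bonds — 2 electron domains, sp.
C3: 4 σ bonds; 4 regions of electron density → sp3.
C4 has 4 σ bonds: steric number 4 → sp3.
C5 — 2 σ bonds, plus two π bonds. Steric number 2, so sp.
C6 carries 2 σ bonds, plus two π bonds, giving a steric number of 2, so it is sp.
C7: 4 σ bonds — 4 electron domains, sp3.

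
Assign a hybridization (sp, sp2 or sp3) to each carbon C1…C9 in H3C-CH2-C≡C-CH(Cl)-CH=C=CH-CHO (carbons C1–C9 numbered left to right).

C1 sp3, C2 sp3, C3 sp, C4 sp, C5 sp3, C6 sp2, C7 sp, C8 sp2, C9 sp2

C1: 4 σ bonds — 4 electron domains, sp3.
C2: 4 σ bonds; 4 regions of electron density → sp3.
C3 has 2 σ bonds, plus two π bonds: steric number 2 → sp.
C4 (2 σ bonds, plus two π bonds) has steric number 2: sp.
C5: 4 σ bonds; 4 regions of electron density → sp3.
C6 has 3 σ bonds, plus one π bond: steric number 3 → sp2.
C7 — 2 σ bonds, plus two π bonds. Steric number 2, so sp.
C8: 3 σ bonds, plus one π bond; 3 regions of electron density → sp2.
C9 — 3 σ bonds, plus one π bond. Steric number 3, so sp2.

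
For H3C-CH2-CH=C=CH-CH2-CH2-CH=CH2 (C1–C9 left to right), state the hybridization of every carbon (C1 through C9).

C1 sp3, C2 sp3, C3 sp2, C4 sp, C5 sp2, C6 sp3, C7 sp3, C8 sp2, C9 sp2

C1 — 4 σ bonds. Steric number 4, so sp3.
C2 carries 4 σ bonds, giving a steric number of 4, so it is sp3.
C3: 3 σ bonds, plus one π bond; 3 regions of electron density → sp2.
C4: 2 σ bonds, plus two π bonds; 2 regions of electron density → sp.
C5 carries 3 σ bonds, plus one π bond, giving a steric number of 3, so it is sp2.
C6 (4 σ bonds) has steric number 4: sp3.
C7: 4 σ bonds — 4 electron domains, sp3.
C8: 3 σ bonds, plus one π bond — 3 electron domains, sp2.
C9: 3 σ bonds, plus one π bond — 3 electron domains, sp2.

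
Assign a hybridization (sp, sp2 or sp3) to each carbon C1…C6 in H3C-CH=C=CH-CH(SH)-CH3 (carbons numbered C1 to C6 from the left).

C1 sp3, C2 sp2, C3 sp, C4 sp2, C5 sp3, C6 sp3

C1 has 4 σ bonds: steric number 4 → sp3.
C2 (3 σ bonds, plus one π bond) has steric number 3: sp2.
C3 (2 σ bonds, plus two π bonds) has steric number 2: sp.
C4 carries 3 σ bonds, plus one π bond, giving a steric number of 3, so it is sp2.
C5: 4 σ bonds; 4 regions of electron density → sp3.
C6: 4 σ bonds — 4 electron domains, sp3.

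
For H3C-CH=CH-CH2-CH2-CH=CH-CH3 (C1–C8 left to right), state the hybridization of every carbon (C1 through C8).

C1 carries 4 σ bonds, giving a steric number of 4, so it is sp3.
C2 carries 3 σ bonds, plus one π bond, giving a steric number of 3, so it is sp2.
C3: 3 σ bonds, plus one π bond; 3 regions of electron density → sp2.
C4 carries 4 σ bonds, giving a steric number of 4, so it is sp3.
C5 has 4 σ bonds: steric number 4 → sp3.
C6 has 3 σ bonds, plus one π bond: steric number 3 → sp2.
C7 is sp2: 3 σ bonds, plus one π bond, 3 electron-density regions.
C8 is sp3: 4 σ bonds, 4 electron-density regions.

C1 sp3, C2 sp2, C3 sp2, C4 sp3, C5 sp3, C6 sp2, C7 sp2, C8 sp3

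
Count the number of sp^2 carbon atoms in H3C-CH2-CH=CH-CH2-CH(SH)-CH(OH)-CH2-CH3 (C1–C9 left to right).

C1: sp3
C2: sp3
C3: sp2 ✓
C4: sp2 ✓
C5: sp3
C6: sp3
C7: sp3
C8: sp3
C9: sp3
C3, C4 → 2 sp2 carbons.

2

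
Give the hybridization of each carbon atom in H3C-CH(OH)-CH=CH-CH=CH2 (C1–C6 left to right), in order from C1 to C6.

C1 sp3, C2 sp3, C3 sp2, C4 sp2, C5 sp2, C6 sp2

C1: 4 σ bonds — 4 electron domains, sp3.
C2: 4 σ bonds — 4 electron domains, sp3.
C3: 3 σ bonds, plus one π bond — 3 electron domains, sp2.
C4 has 3 σ bonds, plus one π bond: steric number 3 → sp2.
C5 carries 3 σ bonds, plus one π bond, giving a steric number of 3, so it is sp2.
C6 is sp2: 3 σ bonds, plus one π bond, 3 electron-density regions.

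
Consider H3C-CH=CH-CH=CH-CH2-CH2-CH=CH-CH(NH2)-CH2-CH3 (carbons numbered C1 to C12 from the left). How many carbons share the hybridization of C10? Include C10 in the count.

6

C10 is sp3 (only σ bonds).
C1: sp3 ✓
C2: sp2
C3: sp2
C4: sp2
C5: sp2
C6: sp3 ✓
C7: sp3 ✓
C8: sp2
C9: sp2
C10: sp3 ✓
C11: sp3 ✓
C12: sp3 ✓
6 carbons are sp3.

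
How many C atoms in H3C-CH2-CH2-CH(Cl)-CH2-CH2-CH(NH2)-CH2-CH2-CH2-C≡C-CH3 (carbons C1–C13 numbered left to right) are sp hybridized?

2

C1: sp3
C2: sp3
C3: sp3
C4: sp3
C5: sp3
C6: sp3
C7: sp3
C8: sp3
C9: sp3
C10: sp3
C11: sp ✓
C12: sp ✓
C13: sp3
C11, C12 → 2 sp carbons.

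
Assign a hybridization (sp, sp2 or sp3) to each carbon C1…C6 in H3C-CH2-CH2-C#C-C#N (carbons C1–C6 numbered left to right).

C1 sp3, C2 sp3, C3 sp3, C4 sp, C5 sp, C6 sp

C1 (4 σ bonds) has steric number 4: sp3.
C2 carries 4 σ bonds, giving a steric number of 4, so it is sp3.
C3 (4 σ bonds) has steric number 4: sp3.
C4 — 2 σ bonds, plus two π bonds. Steric number 2, so sp.
C5: 2 σ bonds, plus two π bonds — 2 electron domains, sp.
C6: 2 σ bonds, plus two π bonds; 2 regions of electron density → sp.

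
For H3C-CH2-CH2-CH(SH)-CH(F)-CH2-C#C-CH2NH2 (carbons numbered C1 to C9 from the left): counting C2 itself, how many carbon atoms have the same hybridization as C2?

7

C2 is sp3 (only σ bonds).
C1: sp3 ✓
C2: sp3 ✓
C3: sp3 ✓
C4: sp3 ✓
C5: sp3 ✓
C6: sp3 ✓
C7: sp
C8: sp
C9: sp3 ✓
7 carbons are sp3.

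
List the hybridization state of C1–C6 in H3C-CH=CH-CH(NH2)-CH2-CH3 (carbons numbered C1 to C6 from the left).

C1 sp3, C2 sp2, C3 sp2, C4 sp3, C5 sp3, C6 sp3

C1 is sp3: 4 σ bonds, 4 electron-density regions.
C2: 3 σ bonds, plus one π bond; 3 regions of electron density → sp2.
C3 (3 σ bonds, plus one π bond) has steric number 3: sp2.
C4 — 4 σ bonds. Steric number 4, so sp3.
C5: 4 σ bonds; 4 regions of electron density → sp3.
C6 — 4 σ bonds. Steric number 4, so sp3.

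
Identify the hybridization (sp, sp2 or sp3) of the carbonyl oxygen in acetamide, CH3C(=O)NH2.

The carbonyl oxygen has 1 σ bond and 2 lone pairs, plus one π bond: steric number 3 → sp2.

sp^2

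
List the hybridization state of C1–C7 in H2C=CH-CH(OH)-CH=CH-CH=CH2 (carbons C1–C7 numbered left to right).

C1: 3 σ bonds, plus one π bond; 3 regions of electron density → sp2.
C2: 3 σ bonds, plus one π bond — 3 electron domains, sp2.
C3: 4 σ bonds — 4 electron domains, sp3.
C4: 3 σ bonds, plus one π bond — 3 electron domains, sp2.
C5 is sp2: 3 σ bonds, plus one π bond, 3 electron-density regions.
C6: 3 σ bonds, plus one π bond — 3 electron domains, sp2.
C7 — 3 σ bonds, plus one π bond. Steric number 3, so sp2.

C1 sp2, C2 sp2, C3 sp3, C4 sp2, C5 sp2, C6 sp2, C7 sp2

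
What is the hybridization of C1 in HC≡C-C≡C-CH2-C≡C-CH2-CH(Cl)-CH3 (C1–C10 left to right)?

sp

C1 — 2 σ bonds, plus two π bonds. Steric number 2, so sp.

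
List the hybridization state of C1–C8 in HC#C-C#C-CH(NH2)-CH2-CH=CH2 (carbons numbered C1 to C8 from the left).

C1 has 2 σ bonds, plus two π bonds: steric number 2 → sp.
C2 carries 2 σ bonds, plus two π bonds, giving a steric number of 2, so it is sp.
C3 carries 2 σ bonds, plus two π bonds, giving a steric number of 2, so it is sp.
C4 is sp: 2 σ bonds, plus two π bonds, 2 electron-density regions.
C5 has 4 σ bonds: steric number 4 → sp3.
C6: 4 σ bonds; 4 regions of electron density → sp3.
C7 — 3 σ bonds, plus one π bond. Steric number 3, so sp2.
C8: 3 σ bonds, plus one π bond — 3 electron domains, sp2.

C1 sp, C2 sp, C3 sp, C4 sp, C5 sp3, C6 sp3, C7 sp2, C8 sp2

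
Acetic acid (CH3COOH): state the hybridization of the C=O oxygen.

The C=O oxygen has 1 σ bond and 2 lone pairs, plus one π bond: steric number 3 → sp2.

sp²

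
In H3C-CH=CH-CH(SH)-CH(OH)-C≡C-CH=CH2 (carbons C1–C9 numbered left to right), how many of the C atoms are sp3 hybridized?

3

C1: sp3 ✓
C2: sp2
C3: sp2
C4: sp3 ✓
C5: sp3 ✓
C6: sp
C7: sp
C8: sp2
C9: sp2
C1, C4, C5 → 3 sp3 carbons.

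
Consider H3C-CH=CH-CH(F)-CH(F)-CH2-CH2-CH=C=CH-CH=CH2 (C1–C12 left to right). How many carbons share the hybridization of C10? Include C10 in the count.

C10 is sp2 (one π bond).
C1: sp3
C2: sp2 ✓
C3: sp2 ✓
C4: sp3
C5: sp3
C6: sp3
C7: sp3
C8: sp2 ✓
C9: sp
C10: sp2 ✓
C11: sp2 ✓
C12: sp2 ✓
6 carbons are sp2.

6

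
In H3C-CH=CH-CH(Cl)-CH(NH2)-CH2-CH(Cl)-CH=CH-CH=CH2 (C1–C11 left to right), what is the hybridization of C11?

sp²

C11 has 3 σ bonds, plus one π bond: steric number 3 → sp2.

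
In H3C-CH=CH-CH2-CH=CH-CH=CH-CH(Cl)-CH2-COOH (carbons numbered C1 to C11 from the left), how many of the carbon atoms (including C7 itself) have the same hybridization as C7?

C7 is sp2 (one π bond).
C1: sp3
C2: sp2 ✓
C3: sp2 ✓
C4: sp3
C5: sp2 ✓
C6: sp2 ✓
C7: sp2 ✓
C8: sp2 ✓
C9: sp3
C10: sp3
C11: sp2 ✓
7 carbons are sp2.

7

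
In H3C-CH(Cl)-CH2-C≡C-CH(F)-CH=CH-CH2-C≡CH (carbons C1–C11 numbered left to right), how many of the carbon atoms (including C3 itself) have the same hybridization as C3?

C3 is sp3 (only σ bonds).
C1: sp3 ✓
C2: sp3 ✓
C3: sp3 ✓
C4: sp
C5: sp
C6: sp3 ✓
C7: sp2
C8: sp2
C9: sp3 ✓
C10: sp
C11: sp
5 carbons are sp3.

5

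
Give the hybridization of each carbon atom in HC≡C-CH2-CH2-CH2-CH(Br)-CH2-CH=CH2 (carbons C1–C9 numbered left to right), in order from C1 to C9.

C1 sp, C2 sp, C3 sp3, C4 sp3, C5 sp3, C6 sp3, C7 sp3, C8 sp2, C9 sp2

C1 has 2 σ bonds, plus two π bonds: steric number 2 → sp.
C2 (2 σ bonds, plus two π bonds) has steric number 2: sp.
C3 (4 σ bonds) has steric number 4: sp3.
C4 — 4 σ bonds. Steric number 4, so sp3.
C5: 4 σ bonds; 4 regions of electron density → sp3.
C6: 4 σ bonds — 4 electron domains, sp3.
C7: 4 σ bonds — 4 electron domains, sp3.
C8: 3 σ bonds, plus one π bond — 3 electron domains, sp2.
C9 — 3 σ bonds, plus one π bond. Steric number 3, so sp2.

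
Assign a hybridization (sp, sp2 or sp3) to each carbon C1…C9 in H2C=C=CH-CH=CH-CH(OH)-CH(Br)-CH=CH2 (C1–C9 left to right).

C1 — 3 σ bonds, plus one π bond. Steric number 3, so sp2.
C2 — 2 σ bonds, plus two π bonds. Steric number 2, so sp.
C3 has 3 σ bonds, plus one π bond: steric number 3 → sp2.
C4 carries 3 σ bonds, plus one π bond, giving a steric number of 3, so it is sp2.
C5: 3 σ bonds, plus one π bond; 3 regions of electron density → sp2.
C6: 4 σ bonds; 4 regions of electron density → sp3.
C7 has 4 σ bonds: steric number 4 → sp3.
C8 carries 3 σ bonds, plus one π bond, giving a steric number of 3, so it is sp2.
C9 — 3 σ bonds, plus one π bond. Steric number 3, so sp2.

C1 sp2, C2 sp, C3 sp2, C4 sp2, C5 sp2, C6 sp3, C7 sp3, C8 sp2, C9 sp2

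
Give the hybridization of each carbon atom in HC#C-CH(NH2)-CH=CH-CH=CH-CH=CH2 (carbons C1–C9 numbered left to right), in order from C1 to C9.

C1 sp, C2 sp, C3 sp3, C4 sp2, C5 sp2, C6 sp2, C7 sp2, C8 sp2, C9 sp2

C1 has 2 σ bonds, plus two π bonds: steric number 2 → sp.
C2 — 2 σ bonds, plus two π bonds. Steric number 2, so sp.
C3 is sp3: 4 σ bonds, 4 electron-density regions.
C4 has 3 σ bonds, plus one π bond: steric number 3 → sp2.
C5 is sp2: 3 σ bonds, plus one π bond, 3 electron-density regions.
C6 carries 3 σ bonds, plus one π bond, giving a steric number of 3, so it is sp2.
C7 (3 σ bonds, plus one π bond) has steric number 3: sp2.
C8 (3 σ bonds, plus one π bond) has steric number 3: sp2.
C9: 3 σ bonds, plus one π bond; 3 regions of electron density → sp2.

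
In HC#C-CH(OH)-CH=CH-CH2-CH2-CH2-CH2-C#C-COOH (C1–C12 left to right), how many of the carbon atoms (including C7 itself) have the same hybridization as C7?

5

C7 is sp3 (only σ bonds).
C1: sp
C2: sp
C3: sp3 ✓
C4: sp2
C5: sp2
C6: sp3 ✓
C7: sp3 ✓
C8: sp3 ✓
C9: sp3 ✓
C10: sp
C11: sp
C12: sp2
5 carbons are sp3.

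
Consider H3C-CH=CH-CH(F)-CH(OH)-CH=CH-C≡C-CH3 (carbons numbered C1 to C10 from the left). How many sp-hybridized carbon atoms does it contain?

C1: sp3
C2: sp2
C3: sp2
C4: sp3
C5: sp3
C6: sp2
C7: sp2
C8: sp ✓
C9: sp ✓
C10: sp3
C8, C9 → 2 sp carbons.

2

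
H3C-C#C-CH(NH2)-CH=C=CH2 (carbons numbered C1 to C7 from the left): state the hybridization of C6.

sp

C6 — 2 σ bonds, plus two π bonds. Steric number 2, so sp.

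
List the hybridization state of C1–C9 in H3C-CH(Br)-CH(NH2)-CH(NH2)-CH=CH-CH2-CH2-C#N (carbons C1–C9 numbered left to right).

C1: 4 σ bonds — 4 electron domains, sp3.
C2 — 4 σ bonds. Steric number 4, so sp3.
C3: 4 σ bonds; 4 regions of electron density → sp3.
C4: 4 σ bonds — 4 electron domains, sp3.
C5: 3 σ bonds, plus one π bond; 3 regions of electron density → sp2.
C6 (3 σ bonds, plus one π bond) has steric number 3: sp2.
C7 carries 4 σ bonds, giving a steric number of 4, so it is sp3.
C8 — 4 σ bonds. Steric number 4, so sp3.
C9: 2 σ bonds, plus two π bonds; 2 regions of electron density → sp.

C1 sp3, C2 sp3, C3 sp3, C4 sp3, C5 sp2, C6 sp2, C7 sp3, C8 sp3, C9 sp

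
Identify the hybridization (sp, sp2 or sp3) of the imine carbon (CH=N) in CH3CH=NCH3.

sp²

The imine carbon (CH=N) is sp2: 3 σ bonds, plus one π bond, 3 electron-density regions.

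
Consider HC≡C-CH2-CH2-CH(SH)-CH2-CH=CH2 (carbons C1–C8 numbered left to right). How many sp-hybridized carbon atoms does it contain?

2

C1: sp ✓
C2: sp ✓
C3: sp3
C4: sp3
C5: sp3
C6: sp3
C7: sp2
C8: sp2
C1, C2 → 2 sp carbons.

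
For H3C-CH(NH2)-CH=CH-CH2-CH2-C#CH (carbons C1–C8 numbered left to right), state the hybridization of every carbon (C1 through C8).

C1 sp3, C2 sp3, C3 sp2, C4 sp2, C5 sp3, C6 sp3, C7 sp, C8 sp

C1 is sp3: 4 σ bonds, 4 electron-density regions.
C2 — 4 σ bonds. Steric number 4, so sp3.
C3 — 3 σ bonds, plus one π bond. Steric number 3, so sp2.
C4: 3 σ bonds, plus one π bond; 3 regions of electron density → sp2.
C5 carries 4 σ bonds, giving a steric number of 4, so it is sp3.
C6 carries 4 σ bonds, giving a steric number of 4, so it is sp3.
C7 carries 2 σ bonds, plus two π bonds, giving a steric number of 2, so it is sp.
C8 is sp: 2 σ bonds, plus two π bonds, 2 electron-density regions.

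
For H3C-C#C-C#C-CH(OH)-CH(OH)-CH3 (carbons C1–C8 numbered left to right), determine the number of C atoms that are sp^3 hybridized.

C1: sp3 ✓
C2: sp
C3: sp
C4: sp
C5: sp
C6: sp3 ✓
C7: sp3 ✓
C8: sp3 ✓
C1, C6, C7, C8 → 4 sp3 carbons.

4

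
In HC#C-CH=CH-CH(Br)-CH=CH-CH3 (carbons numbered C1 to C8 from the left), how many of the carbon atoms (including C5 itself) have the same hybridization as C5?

C5 is sp3 (only σ bonds).
C1: sp
C2: sp
C3: sp2
C4: sp2
C5: sp3 ✓
C6: sp2
C7: sp2
C8: sp3 ✓
2 carbons are sp3.

2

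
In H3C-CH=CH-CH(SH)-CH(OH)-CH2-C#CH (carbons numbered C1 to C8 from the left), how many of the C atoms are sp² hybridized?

C1: sp3
C2: sp2 ✓
C3: sp2 ✓
C4: sp3
C5: sp3
C6: sp3
C7: sp
C8: sp
C2, C3 → 2 sp2 carbons.

2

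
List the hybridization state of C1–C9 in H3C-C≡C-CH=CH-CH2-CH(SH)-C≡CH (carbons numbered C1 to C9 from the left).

C1: 4 σ bonds — 4 electron domains, sp3.
C2: 2 σ bonds, plus two π bonds; 2 regions of electron density → sp.
C3 — 2 σ bonds, plus two π bonds. Steric number 2, so sp.
C4: 3 σ bonds, plus one π bond; 3 regions of electron density → sp2.
C5 has 3 σ bonds, plus one π bond: steric number 3 → sp2.
C6 is sp3: 4 σ bonds, 4 electron-density regions.
C7 carries 4 σ bonds, giving a steric number of 4, so it is sp3.
C8 is sp: 2 σ bonds, plus two π bonds, 2 electron-density regions.
C9 has 2 σ bonds, plus two π bonds: steric number 2 → sp.

C1 sp3, C2 sp, C3 sp, C4 sp2, C5 sp2, C6 sp3, C7 sp3, C8 sp, C9 sp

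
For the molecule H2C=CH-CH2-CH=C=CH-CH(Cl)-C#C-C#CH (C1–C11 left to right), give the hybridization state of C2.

sp^2

C2 — 3 σ bonds, plus one π bond. Steric number 3, so sp2.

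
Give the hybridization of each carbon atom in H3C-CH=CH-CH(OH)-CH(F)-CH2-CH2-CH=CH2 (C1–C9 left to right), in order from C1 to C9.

C1: 4 σ bonds; 4 regions of electron density → sp3.
C2 has 3 σ bonds, plus one π bond: steric number 3 → sp2.
C3 carries 3 σ bonds, plus one π bond, giving a steric number of 3, so it is sp2.
C4: 4 σ bonds — 4 electron domains, sp3.
C5 — 4 σ bonds. Steric number 4, so sp3.
C6 has 4 σ bonds: steric number 4 → sp3.
C7 has 4 σ bonds: steric number 4 → sp3.
C8: 3 σ bonds, plus one π bond — 3 electron domains, sp2.
C9 carries 3 σ bonds, plus one π bond, giving a steric number of 3, so it is sp2.

C1 sp3, C2 sp2, C3 sp2, C4 sp3, C5 sp3, C6 sp3, C7 sp3, C8 sp2, C9 sp2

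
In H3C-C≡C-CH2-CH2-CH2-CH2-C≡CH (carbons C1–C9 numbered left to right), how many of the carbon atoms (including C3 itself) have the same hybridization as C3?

C3 is sp (two π bonds).
C1: sp3
C2: sp ✓
C3: sp ✓
C4: sp3
C5: sp3
C6: sp3
C7: sp3
C8: sp ✓
C9: sp ✓
4 carbons are sp.

4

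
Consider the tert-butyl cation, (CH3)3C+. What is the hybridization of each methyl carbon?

sp^3

Each methyl carbon is sp3: 4 σ bonds, 4 electron-density regions.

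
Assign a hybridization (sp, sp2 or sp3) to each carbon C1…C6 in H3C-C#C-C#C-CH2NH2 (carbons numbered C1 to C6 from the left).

C1 sp3, C2 sp, C3 sp, C4 sp, C5 sp, C6 sp3

C1: 4 σ bonds; 4 regions of electron density → sp3.
C2 (2 σ bonds, plus two π bonds) has steric number 2: sp.
C3: 2 σ bonds, plus two π bonds; 2 regions of electron density → sp.
C4: 2 σ bonds, plus two π bonds; 2 regions of electron density → sp.
C5 carries 2 σ bonds, plus two π bonds, giving a steric number of 2, so it is sp.
C6 is sp3: 4 σ bonds, 4 electron-density regions.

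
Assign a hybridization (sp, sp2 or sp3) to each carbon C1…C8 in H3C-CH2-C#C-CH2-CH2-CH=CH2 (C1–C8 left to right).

C1 — 4 σ bonds. Steric number 4, so sp3.
C2 is sp3: 4 σ bonds, 4 electron-density regions.
C3: 2 σ bonds, plus two π bonds; 2 regions of electron density → sp.
C4 — 2 σ bonds, plus two π bonds. Steric number 2, so sp.
C5 — 4 σ bonds. Steric number 4, so sp3.
C6: 4 σ bonds — 4 electron domains, sp3.
C7 carries 3 σ bonds, plus one π bond, giving a steric number of 3, so it is sp2.
C8 has 3 σ bonds, plus one π bond: steric number 3 → sp2.

C1 sp3, C2 sp3, C3 sp, C4 sp, C5 sp3, C6 sp3, C7 sp2, C8 sp2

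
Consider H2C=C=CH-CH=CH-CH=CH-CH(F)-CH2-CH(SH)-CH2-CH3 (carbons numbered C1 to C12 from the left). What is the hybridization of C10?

C10: 4 σ bonds — 4 electron domains, sp3.

sp³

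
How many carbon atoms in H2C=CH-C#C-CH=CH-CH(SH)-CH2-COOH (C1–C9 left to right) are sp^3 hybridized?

C1: sp2
C2: sp2
C3: sp
C4: sp
C5: sp2
C6: sp2
C7: sp3 ✓
C8: sp3 ✓
C9: sp2
C7, C8 → 2 sp3 carbons.

2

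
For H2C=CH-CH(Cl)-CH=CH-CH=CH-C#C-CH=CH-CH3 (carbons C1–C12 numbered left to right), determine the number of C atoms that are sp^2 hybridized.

C1: sp2 ✓
C2: sp2 ✓
C3: sp3
C4: sp2 ✓
C5: sp2 ✓
C6: sp2 ✓
C7: sp2 ✓
C8: sp
C9: sp
C10: sp2 ✓
C11: sp2 ✓
C12: sp3
C1, C2, C4, C5, C6, C7, C10, C11 → 8 sp2 carbons.

8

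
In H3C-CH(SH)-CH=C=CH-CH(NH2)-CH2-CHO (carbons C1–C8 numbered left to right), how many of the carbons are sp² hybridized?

C1: sp3
C2: sp3
C3: sp2 ✓
C4: sp
C5: sp2 ✓
C6: sp3
C7: sp3
C8: sp2 ✓
C3, C5, C8 → 3 sp2 carbons.

3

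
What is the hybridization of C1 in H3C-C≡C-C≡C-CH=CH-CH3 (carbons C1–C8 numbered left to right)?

C1 — 4 σ bonds. Steric number 4, so sp3.

sp³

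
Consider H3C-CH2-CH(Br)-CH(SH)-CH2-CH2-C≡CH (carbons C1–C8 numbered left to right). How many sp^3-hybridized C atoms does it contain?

6

C1: sp3 ✓
C2: sp3 ✓
C3: sp3 ✓
C4: sp3 ✓
C5: sp3 ✓
C6: sp3 ✓
C7: sp
C8: sp
C1, C2, C3, C4, C5, C6 → 6 sp3 carbons.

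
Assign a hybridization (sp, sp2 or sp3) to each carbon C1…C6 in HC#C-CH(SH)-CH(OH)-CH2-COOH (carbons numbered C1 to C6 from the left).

C1: 2 σ bonds, plus two π bonds; 2 regions of electron density → sp.
C2: 2 σ bonds, plus two π bonds — 2 electron domains, sp.
C3 — 4 σ bonds. Steric number 4, so sp3.
C4 carries 4 σ bonds, giving a steric number of 4, so it is sp3.
C5 — 4 σ bonds. Steric number 4, so sp3.
C6 carries 3 σ bonds, plus one π bond, giving a steric number of 3, so it is sp2.

C1 sp, C2 sp, C3 sp3, C4 sp3, C5 sp3, C6 sp2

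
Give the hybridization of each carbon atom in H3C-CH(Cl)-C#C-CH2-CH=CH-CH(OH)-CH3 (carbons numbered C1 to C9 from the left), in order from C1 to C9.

C1 sp3, C2 sp3, C3 sp, C4 sp, C5 sp3, C6 sp2, C7 sp2, C8 sp3, C9 sp3

C1 — 4 σ bonds. Steric number 4, so sp3.
C2 carries 4 σ bonds, giving a steric number of 4, so it is sp3.
C3 (2 σ bonds, plus two π bonds) has steric number 2: sp.
C4: 2 σ bonds, plus two π bonds — 2 electron domains, sp.
C5 carries 4 σ bonds, giving a steric number of 4, so it is sp3.
C6 (3 σ bonds, plus one π bond) has steric number 3: sp2.
C7 is sp2: 3 σ bonds, plus one π bond, 3 electron-density regions.
C8 — 4 σ bonds. Steric number 4, so sp3.
C9: 4 σ bonds; 4 regions of electron density → sp3.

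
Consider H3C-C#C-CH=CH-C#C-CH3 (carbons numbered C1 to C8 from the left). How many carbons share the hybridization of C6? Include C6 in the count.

C6 is sp (two π bonds).
C1: sp3
C2: sp ✓
C3: sp ✓
C4: sp2
C5: sp2
C6: sp ✓
C7: sp ✓
C8: sp3
4 carbons are sp.

4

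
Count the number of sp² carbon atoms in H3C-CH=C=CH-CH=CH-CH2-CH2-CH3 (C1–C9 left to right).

C1: sp3
C2: sp2 ✓
C3: sp
C4: sp2 ✓
C5: sp2 ✓
C6: sp2 ✓
C7: sp3
C8: sp3
C9: sp3
C2, C4, C5, C6 → 4 sp2 carbons.

4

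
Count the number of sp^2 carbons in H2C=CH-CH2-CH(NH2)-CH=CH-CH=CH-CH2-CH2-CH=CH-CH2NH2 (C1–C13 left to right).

C1: sp2 ✓
C2: sp2 ✓
C3: sp3
C4: sp3
C5: sp2 ✓
C6: sp2 ✓
C7: sp2 ✓
C8: sp2 ✓
C9: sp3
C10: sp3
C11: sp2 ✓
C12: sp2 ✓
C13: sp3
C1, C2, C5, C6, C7, C8, C11, C12 → 8 sp2 carbons.

8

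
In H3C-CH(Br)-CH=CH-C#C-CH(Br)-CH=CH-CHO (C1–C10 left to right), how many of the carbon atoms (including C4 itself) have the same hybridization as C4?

5

C4 is sp2 (one π bond).
C1: sp3
C2: sp3
C3: sp2 ✓
C4: sp2 ✓
C5: sp
C6: sp
C7: sp3
C8: sp2 ✓
C9: sp2 ✓
C10: sp2 ✓
5 carbons are sp2.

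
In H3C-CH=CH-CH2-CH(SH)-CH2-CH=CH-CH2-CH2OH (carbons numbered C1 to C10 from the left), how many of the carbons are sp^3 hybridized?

6

C1: sp3 ✓
C2: sp2
C3: sp2
C4: sp3 ✓
C5: sp3 ✓
C6: sp3 ✓
C7: sp2
C8: sp2
C9: sp3 ✓
C10: sp3 ✓
C1, C4, C5, C6, C9, C10 → 6 sp3 carbons.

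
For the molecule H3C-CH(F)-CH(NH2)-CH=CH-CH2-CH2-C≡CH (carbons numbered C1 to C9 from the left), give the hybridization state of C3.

sp3

C3 is sp3: 4 σ bonds, 4 electron-density regions.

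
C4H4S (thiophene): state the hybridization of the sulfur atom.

sp^2

Analogous to furan: one S lone pair in the aromatic π system, S is sp2.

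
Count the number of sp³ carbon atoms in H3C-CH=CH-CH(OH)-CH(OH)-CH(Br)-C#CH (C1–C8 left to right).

C1: sp3 ✓
C2: sp2
C3: sp2
C4: sp3 ✓
C5: sp3 ✓
C6: sp3 ✓
C7: sp
C8: sp
C1, C4, C5, C6 → 4 sp3 carbons.

4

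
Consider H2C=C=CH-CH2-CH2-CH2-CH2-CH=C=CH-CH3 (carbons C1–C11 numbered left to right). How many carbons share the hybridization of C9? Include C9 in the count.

C9 is sp (two π bonds).
C1: sp2
C2: sp ✓
C3: sp2
C4: sp3
C5: sp3
C6: sp3
C7: sp3
C8: sp2
C9: sp ✓
C10: sp2
C11: sp3
2 carbons are sp.

2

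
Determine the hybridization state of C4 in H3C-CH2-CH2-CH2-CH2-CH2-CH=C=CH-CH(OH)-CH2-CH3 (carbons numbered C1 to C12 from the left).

sp3

C4 carries 4 σ bonds, giving a steric number of 4, so it is sp3.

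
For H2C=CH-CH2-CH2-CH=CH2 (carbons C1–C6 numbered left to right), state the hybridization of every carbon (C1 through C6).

C1 sp2, C2 sp2, C3 sp3, C4 sp3, C5 sp2, C6 sp2

C1 — 3 σ bonds, plus one π bond. Steric number 3, so sp2.
C2 (3 σ bonds, plus one π bond) has steric number 3: sp2.
C3 is sp3: 4 σ bonds, 4 electron-density regions.
C4 is sp3: 4 σ bonds, 4 electron-density regions.
C5 (3 σ bonds, plus one π bond) has steric number 3: sp2.
C6 (3 σ bonds, plus one π bond) has steric number 3: sp2.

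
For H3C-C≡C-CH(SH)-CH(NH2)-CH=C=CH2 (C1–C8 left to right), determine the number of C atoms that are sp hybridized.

3

C1: sp3
C2: sp ✓
C3: sp ✓
C4: sp3
C5: sp3
C6: sp2
C7: sp ✓
C8: sp2
C2, C3, C7 → 3 sp carbons.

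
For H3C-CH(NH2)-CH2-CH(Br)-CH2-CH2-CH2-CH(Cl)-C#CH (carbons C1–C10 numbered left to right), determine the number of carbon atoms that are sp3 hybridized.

8

C1: sp3 ✓
C2: sp3 ✓
C3: sp3 ✓
C4: sp3 ✓
C5: sp3 ✓
C6: sp3 ✓
C7: sp3 ✓
C8: sp3 ✓
C9: sp
C10: sp
C1, C2, C3, C4, C5, C6, C7, C8 → 8 sp3 carbons.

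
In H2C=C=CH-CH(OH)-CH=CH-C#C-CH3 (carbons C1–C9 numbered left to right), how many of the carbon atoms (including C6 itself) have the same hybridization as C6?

C6 is sp2 (one π bond).
C1: sp2 ✓
C2: sp
C3: sp2 ✓
C4: sp3
C5: sp2 ✓
C6: sp2 ✓
C7: sp
C8: sp
C9: sp3
4 carbons are sp2.

4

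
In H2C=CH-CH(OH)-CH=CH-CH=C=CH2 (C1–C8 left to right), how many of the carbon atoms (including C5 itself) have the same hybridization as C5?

6

C5 is sp2 (one π bond).
C1: sp2 ✓
C2: sp2 ✓
C3: sp3
C4: sp2 ✓
C5: sp2 ✓
C6: sp2 ✓
C7: sp
C8: sp2 ✓
6 carbons are sp2.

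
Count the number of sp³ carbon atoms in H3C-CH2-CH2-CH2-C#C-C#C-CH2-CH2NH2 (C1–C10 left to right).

6

C1: sp3 ✓
C2: sp3 ✓
C3: sp3 ✓
C4: sp3 ✓
C5: sp
C6: sp
C7: sp
C8: sp
C9: sp3 ✓
C10: sp3 ✓
C1, C2, C3, C4, C9, C10 → 6 sp3 carbons.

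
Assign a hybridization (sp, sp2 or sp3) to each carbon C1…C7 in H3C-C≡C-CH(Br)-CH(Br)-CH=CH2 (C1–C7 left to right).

C1 — 4 σ bonds. Steric number 4, so sp3.
C2: 2 σ bonds, plus two π bonds; 2 regions of electron density → sp.
C3: 2 σ bonds, plus two π bonds; 2 regions of electron density → sp.
C4: 4 σ bonds; 4 regions of electron density → sp3.
C5 is sp3: 4 σ bonds, 4 electron-density regions.
C6 carries 3 σ bonds, plus one π bond, giving a steric number of 3, so it is sp2.
C7 carries 3 σ bonds, plus one π bond, giving a steric number of 3, so it is sp2.

C1 sp3, C2 sp, C3 sp, C4 sp3, C5 sp3, C6 sp2, C7 sp2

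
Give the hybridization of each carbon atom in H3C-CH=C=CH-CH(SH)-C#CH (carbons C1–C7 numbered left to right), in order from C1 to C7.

C1 has 4 σ bonds: steric number 4 → sp3.
C2 is sp2: 3 σ bonds, plus one π bond, 3 electron-density regions.
C3: 2 σ bonds, plus two π bonds; 2 regions of electron density → sp.
C4 is sp2: 3 σ bonds, plus one π bond, 3 electron-density regions.
C5 (4 σ bonds) has steric number 4: sp3.
C6: 2 σ bonds, plus two π bonds — 2 electron domains, sp.
C7: 2 σ bonds, plus two π bonds — 2 electron domains, sp.

C1 sp3, C2 sp2, C3 sp, C4 sp2, C5 sp3, C6 sp, C7 sp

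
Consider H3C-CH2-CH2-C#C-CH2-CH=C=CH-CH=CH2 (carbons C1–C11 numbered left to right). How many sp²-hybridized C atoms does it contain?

C1: sp3
C2: sp3
C3: sp3
C4: sp
C5: sp
C6: sp3
C7: sp2 ✓
C8: sp
C9: sp2 ✓
C10: sp2 ✓
C11: sp2 ✓
C7, C9, C10, C11 → 4 sp2 carbons.

4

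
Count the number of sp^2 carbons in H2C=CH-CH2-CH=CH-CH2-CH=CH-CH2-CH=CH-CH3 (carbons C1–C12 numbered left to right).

C1: sp2 ✓
C2: sp2 ✓
C3: sp3
C4: sp2 ✓
C5: sp2 ✓
C6: sp3
C7: sp2 ✓
C8: sp2 ✓
C9: sp3
C10: sp2 ✓
C11: sp2 ✓
C12: sp3
C1, C2, C4, C5, C7, C8, C10, C11 → 8 sp2 carbons.

8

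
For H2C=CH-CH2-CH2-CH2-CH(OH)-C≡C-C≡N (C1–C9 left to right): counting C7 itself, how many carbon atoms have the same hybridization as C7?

C7 is sp (two π bonds).
C1: sp2
C2: sp2
C3: sp3
C4: sp3
C5: sp3
C6: sp3
C7: sp ✓
C8: sp ✓
C9: sp ✓
3 carbons are sp.

3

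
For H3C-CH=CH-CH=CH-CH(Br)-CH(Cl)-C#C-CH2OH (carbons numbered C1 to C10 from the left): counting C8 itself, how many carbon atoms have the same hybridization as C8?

C8 is sp (two π bonds).
C1: sp3
C2: sp2
C3: sp2
C4: sp2
C5: sp2
C6: sp3
C7: sp3
C8: sp ✓
C9: sp ✓
C10: sp3
2 carbons are sp.

2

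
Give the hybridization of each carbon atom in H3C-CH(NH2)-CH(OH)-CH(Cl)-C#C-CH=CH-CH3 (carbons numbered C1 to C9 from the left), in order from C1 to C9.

C1 sp3, C2 sp3, C3 sp3, C4 sp3, C5 sp, C6 sp, C7 sp2, C8 sp2, C9 sp3

C1 has 4 σ bonds: steric number 4 → sp3.
C2 is sp3: 4 σ bonds, 4 electron-density regions.
C3 has 4 σ bonds: steric number 4 → sp3.
C4 (4 σ bonds) has steric number 4: sp3.
C5 carries 2 σ bonds, plus two π bonds, giving a steric number of 2, so it is sp.
C6 has 2 σ bonds, plus two π bonds: steric number 2 → sp.
C7 carries 3 σ bonds, plus one π bond, giving a steric number of 3, so it is sp2.
C8 — 3 σ bonds, plus one π bond. Steric number 3, so sp2.
C9 has 4 σ bonds: steric number 4 → sp3.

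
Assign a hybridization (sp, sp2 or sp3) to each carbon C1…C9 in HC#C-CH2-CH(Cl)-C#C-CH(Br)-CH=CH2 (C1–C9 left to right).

C1 sp, C2 sp, C3 sp3, C4 sp3, C5 sp, C6 sp, C7 sp3, C8 sp2, C9 sp2

C1 (2 σ bonds, plus two π bonds) has steric number 2: sp.
C2 carries 2 σ bonds, plus two π bonds, giving a steric number of 2, so it is sp.
C3 — 4 σ bonds. Steric number 4, so sp3.
C4 (4 σ bonds) has steric number 4: sp3.
C5 is sp: 2 σ bonds, plus two π bonds, 2 electron-density regions.
C6 is sp: 2 σ bonds, plus two π bonds, 2 electron-density regions.
C7: 4 σ bonds; 4 regions of electron density → sp3.
C8 (3 σ bonds, plus one π bond) has steric number 3: sp2.
C9: 3 σ bonds, plus one π bond — 3 electron domains, sp2.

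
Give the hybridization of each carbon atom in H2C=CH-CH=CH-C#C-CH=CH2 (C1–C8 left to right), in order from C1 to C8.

C1 is sp2: 3 σ bonds, plus one π bond, 3 electron-density regions.
C2 — 3 σ bonds, plus one π bond. Steric number 3, so sp2.
C3: 3 σ bonds, plus one π bond — 3 electron domains, sp2.
C4 carries 3 σ bonds, plus one π bond, giving a steric number of 3, so it is sp2.
C5 (2 σ bonds, plus two π bonds) has steric number 2: sp.
C6 is sp: 2 σ bonds, plus two π bonds, 2 electron-density regions.
C7 (3 σ bonds, plus one π bond) has steric number 3: sp2.
C8 has 3 σ bonds, plus one π bond: steric number 3 → sp2.

C1 sp2, C2 sp2, C3 sp2, C4 sp2, C5 sp, C6 sp, C7 sp2, C8 sp2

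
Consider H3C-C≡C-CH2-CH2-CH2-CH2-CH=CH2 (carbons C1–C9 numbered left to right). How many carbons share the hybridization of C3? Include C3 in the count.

C3 is sp (two π bonds).
C1: sp3
C2: sp ✓
C3: sp ✓
C4: sp3
C5: sp3
C6: sp3
C7: sp3
C8: sp2
C9: sp2
2 carbons are sp.

2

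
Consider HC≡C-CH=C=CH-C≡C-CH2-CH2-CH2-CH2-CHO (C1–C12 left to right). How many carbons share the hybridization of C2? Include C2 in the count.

C2 is sp (two π bonds).
C1: sp ✓
C2: sp ✓
C3: sp2
C4: sp ✓
C5: sp2
C6: sp ✓
C7: sp ✓
C8: sp3
C9: sp3
C10: sp3
C11: sp3
C12: sp2
5 carbons are sp.

5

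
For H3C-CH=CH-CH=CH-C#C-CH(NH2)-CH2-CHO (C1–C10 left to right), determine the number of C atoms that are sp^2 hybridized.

C1: sp3
C2: sp2 ✓
C3: sp2 ✓
C4: sp2 ✓
C5: sp2 ✓
C6: sp
C7: sp
C8: sp3
C9: sp3
C10: sp2 ✓
C2, C3, C4, C5, C10 → 5 sp2 carbons.

5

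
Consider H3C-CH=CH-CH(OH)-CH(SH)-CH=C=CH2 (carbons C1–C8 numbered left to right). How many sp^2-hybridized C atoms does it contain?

C1: sp3
C2: sp2 ✓
C3: sp2 ✓
C4: sp3
C5: sp3
C6: sp2 ✓
C7: sp
C8: sp2 ✓
C2, C3, C6, C8 → 4 sp2 carbons.

4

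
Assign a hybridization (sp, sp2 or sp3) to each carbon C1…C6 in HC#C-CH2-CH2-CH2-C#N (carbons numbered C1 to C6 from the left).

C1 sp, C2 sp, C3 sp3, C4 sp3, C5 sp3, C6 sp

C1 — 2 σ bonds, plus two π bonds. Steric number 2, so sp.
C2 — 2 σ bonds, plus two π bonds. Steric number 2, so sp.
C3 — 4 σ bonds. Steric number 4, so sp3.
C4: 4 σ bonds — 4 electron domains, sp3.
C5 is sp3: 4 σ bonds, 4 electron-density regions.
C6 carries 2 σ bonds, plus two π bonds, giving a steric number of 2, so it is sp.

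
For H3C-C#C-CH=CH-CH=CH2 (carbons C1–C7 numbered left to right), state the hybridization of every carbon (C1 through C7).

C1 sp3, C2 sp, C3 sp, C4 sp2, C5 sp2, C6 sp2, C7 sp2

C1 — 4 σ bonds. Steric number 4, so sp3.
C2 has 2 σ bonds, plus two π bonds: steric number 2 → sp.
C3 is sp: 2 σ bonds, plus two π bonds, 2 electron-density regions.
C4: 3 σ bonds, plus one π bond — 3 electron domains, sp2.
C5: 3 σ bonds, plus one π bond — 3 electron domains, sp2.
C6 carries 3 σ bonds, plus one π bond, giving a steric number of 3, so it is sp2.
C7 carries 3 σ bonds, plus one π bond, giving a steric number of 3, so it is sp2.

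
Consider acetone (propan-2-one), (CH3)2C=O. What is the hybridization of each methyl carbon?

sp^3

Each methyl carbon carries 4 σ bonds, giving a steric number of 4, so it is sp3.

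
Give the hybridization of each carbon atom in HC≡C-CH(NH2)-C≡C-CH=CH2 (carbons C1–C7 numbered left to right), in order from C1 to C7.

C1 has 2 σ bonds, plus two π bonds: steric number 2 → sp.
C2 (2 σ bonds, plus two π bonds) has steric number 2: sp.
C3 (4 σ bonds) has steric number 4: sp3.
C4 has 2 σ bonds, plus two π bonds: steric number 2 → sp.
C5 — 2 σ bonds, plus two π bonds. Steric number 2, so sp.
C6 (3 σ bonds, plus one π bond) has steric number 3: sp2.
C7: 3 σ bonds, plus one π bond — 3 electron domains, sp2.

C1 sp, C2 sp, C3 sp3, C4 sp, C5 sp, C6 sp2, C7 sp2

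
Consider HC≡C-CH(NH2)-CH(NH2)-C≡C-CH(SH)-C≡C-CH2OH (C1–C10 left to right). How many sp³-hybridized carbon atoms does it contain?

4

C1: sp
C2: sp
C3: sp3 ✓
C4: sp3 ✓
C5: sp
C6: sp
C7: sp3 ✓
C8: sp
C9: sp
C10: sp3 ✓
C3, C4, C7, C10 → 4 sp3 carbons.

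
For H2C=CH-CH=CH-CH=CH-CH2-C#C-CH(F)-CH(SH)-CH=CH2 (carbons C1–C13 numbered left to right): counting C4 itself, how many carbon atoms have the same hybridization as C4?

C4 is sp2 (one π bond).
C1: sp2 ✓
C2: sp2 ✓
C3: sp2 ✓
C4: sp2 ✓
C5: sp2 ✓
C6: sp2 ✓
C7: sp3
C8: sp
C9: sp
C10: sp3
C11: sp3
C12: sp2 ✓
C13: sp2 ✓
8 carbons are sp2.

8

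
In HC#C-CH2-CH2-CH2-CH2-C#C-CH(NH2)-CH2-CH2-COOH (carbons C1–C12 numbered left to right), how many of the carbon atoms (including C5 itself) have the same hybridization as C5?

7

C5 is sp3 (only σ bonds).
C1: sp
C2: sp
C3: sp3 ✓
C4: sp3 ✓
C5: sp3 ✓
C6: sp3 ✓
C7: sp
C8: sp
C9: sp3 ✓
C10: sp3 ✓
C11: sp3 ✓
C12: sp2
7 carbons are sp3.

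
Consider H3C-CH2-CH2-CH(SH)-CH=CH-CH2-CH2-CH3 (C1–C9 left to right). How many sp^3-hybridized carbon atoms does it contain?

C1: sp3 ✓
C2: sp3 ✓
C3: sp3 ✓
C4: sp3 ✓
C5: sp2
C6: sp2
C7: sp3 ✓
C8: sp3 ✓
C9: sp3 ✓
C1, C2, C3, C4, C7, C8, C9 → 7 sp3 carbons.

7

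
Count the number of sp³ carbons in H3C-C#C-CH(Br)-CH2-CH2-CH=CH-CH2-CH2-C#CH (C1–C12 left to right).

6

C1: sp3 ✓
C2: sp
C3: sp
C4: sp3 ✓
C5: sp3 ✓
C6: sp3 ✓
C7: sp2
C8: sp2
C9: sp3 ✓
C10: sp3 ✓
C11: sp
C12: sp
C1, C4, C5, C6, C9, C10 → 6 sp3 carbons.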